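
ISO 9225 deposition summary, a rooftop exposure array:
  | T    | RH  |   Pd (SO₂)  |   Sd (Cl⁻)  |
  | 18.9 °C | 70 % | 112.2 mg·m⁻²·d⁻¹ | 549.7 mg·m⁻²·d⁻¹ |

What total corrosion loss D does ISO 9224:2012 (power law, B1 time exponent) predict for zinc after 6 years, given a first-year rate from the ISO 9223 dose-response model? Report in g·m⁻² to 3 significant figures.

zinc: T>10 °C ⇒ hinge -0.071·(18.9−10) = -0.6319
  Pd branch = 0.0129·Pd^0.44·e^(0.046·RH+f) = 1.37 μm/a
  Cl⁻ term: 0.0175·549.7^0.57·exp(0.008·70+0.085·18.9) = 5.569
  r_corr = 1.37 + 5.569 = 6.939 μm/a
ISO 9224: D(t) = r_corr · t^b with b = 0.813 (zinc, B1)
  D(6) = 6.939 × 6^0.813 = 6.939 × 4.292 = 29.78 μm
  Mass loss = 29.78 μm × 7.14 g/cm³ = 212.6 g·m⁻²

D(6) = 213 g·m⁻²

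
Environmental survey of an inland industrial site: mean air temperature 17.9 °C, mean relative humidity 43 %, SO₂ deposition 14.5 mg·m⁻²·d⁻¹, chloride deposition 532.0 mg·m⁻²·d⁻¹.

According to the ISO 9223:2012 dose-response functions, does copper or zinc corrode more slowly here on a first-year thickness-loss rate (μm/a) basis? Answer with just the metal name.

copper: f(T) = -0.080·(T−10) [T>10 °C] = -0.6320
  SO₂ term: 0.0053·14.5^0.26·exp(0.059·43-0.6320) = 0.07138
  Cl⁻ term: 0.01025·532.0^0.27·exp(0.036·43+0.049·17.9) = 0.6309
  r_corr = 0.07138 + 0.6309 = 0.7022 μm/a
zinc: temperature factor f = -0.071·(7.9) = -0.5609
  Pd branch = 0.0129·Pd^0.44·e^(0.046·RH+f) = 0.1726 μm/a
  Sd branch = 0.0175·Sd^0.57·e^(0.008·RH+0.085·T) = 4.046 μm/a
  sum: 0.1726 + 4.046 → r_corr = 4.218 μm/a
Ordering by μm/a: zinc (4.22) > copper (0.702)

copper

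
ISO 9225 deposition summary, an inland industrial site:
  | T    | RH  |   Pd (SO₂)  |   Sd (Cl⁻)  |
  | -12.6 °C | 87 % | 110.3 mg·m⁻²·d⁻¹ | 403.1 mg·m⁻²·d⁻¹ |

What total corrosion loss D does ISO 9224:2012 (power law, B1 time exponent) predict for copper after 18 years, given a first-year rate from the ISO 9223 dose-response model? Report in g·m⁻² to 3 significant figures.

copper: temperature factor f = +0.126·(-22.6) = -2.8476
  SO₂ term: 0.0053·110.3^0.26·exp(0.059·87-2.8476) = 0.177
  Sd branch = 0.01025·Sd^0.27·e^(0.036·RH+0.049·T) = 0.6401 μm/a
  r_corr = 0.177 + 0.6401 = 0.8171 μm/a
Long-term exponent b (ISO 9224 Table 2, B1) = 0.667
  D(18) = 0.8171 × 18^0.667 = 0.8171 × 6.875 = 5.617 μm
  Mass loss = 5.617 μm × 8.96 g/cm³ = 50.33 g·m⁻²

D(18) = 50.3 g·m⁻²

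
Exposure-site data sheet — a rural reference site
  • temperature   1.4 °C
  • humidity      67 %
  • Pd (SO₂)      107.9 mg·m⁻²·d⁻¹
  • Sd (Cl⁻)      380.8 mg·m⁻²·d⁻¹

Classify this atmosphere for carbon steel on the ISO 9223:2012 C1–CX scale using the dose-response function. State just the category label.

carbon steel: f(T) = +0.150·(T−10) [T≤10 °C] = -1.2900
  SO₂ term: 1.77·107.9^0.52·exp(0.02·67-1.2900) = 21.23
  Cl⁻ term: 0.102·380.8^0.62·exp(0.033·67+0.04·1.4) = 39.19
  sum: 21.23 + 39.19 → r_corr = 60.42 μm/a
60.4 μm/a falls in (50, 80] for carbon steel → category C4

C4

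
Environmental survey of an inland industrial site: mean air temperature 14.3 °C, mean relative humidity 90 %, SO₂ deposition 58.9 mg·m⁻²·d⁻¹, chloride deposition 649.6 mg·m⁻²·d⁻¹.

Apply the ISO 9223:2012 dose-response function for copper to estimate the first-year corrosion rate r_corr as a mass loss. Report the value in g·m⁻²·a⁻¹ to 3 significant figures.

r_corr = 46.8 g·m⁻²·a⁻¹

copper: temperature factor f = -0.080·(4.3) = -0.3440
  sulphur-dioxide contribution → 2.194 μm/a
  chloride contribution → 3.031 μm/a
  total first-year rate 5.225 μm/a
Convert to mass loss: 5.225 μm/a × 8.96 g/cm³ = 46.81 g·m⁻²·a⁻¹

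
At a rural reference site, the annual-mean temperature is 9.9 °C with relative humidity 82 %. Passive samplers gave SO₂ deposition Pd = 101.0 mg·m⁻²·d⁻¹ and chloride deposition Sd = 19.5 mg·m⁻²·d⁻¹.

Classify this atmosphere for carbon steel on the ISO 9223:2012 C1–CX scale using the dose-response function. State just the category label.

C5

carbon steel: T≤10 °C ⇒ hinge +0.150·(9.9−10) = -0.0150
  sulphur-dioxide contribution → 99.07 μm/a
  chloride contribution → 14.31 μm/a
  ⇒ r_corr(carbon steel) = 113.4 μm/a
ISO 9223 Table 2 (carbon steel): 80 < 113 ≤ 200 μm/a ⇒ C5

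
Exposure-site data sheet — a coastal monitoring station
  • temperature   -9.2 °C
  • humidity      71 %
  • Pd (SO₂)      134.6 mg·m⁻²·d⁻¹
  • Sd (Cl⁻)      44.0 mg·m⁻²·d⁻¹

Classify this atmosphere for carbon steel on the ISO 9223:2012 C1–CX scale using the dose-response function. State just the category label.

carbon steel: f(T) = +0.150·(T−10) [T≤10 °C] = -2.8800
  sulphur-dioxide contribution → 5.26 μm/a
  chloride contribution → 7.678 μm/a
  total first-year rate 12.94 μm/a
Category bounds: 1.3…25 μm/a bracket r_corr ⇒ C2

C2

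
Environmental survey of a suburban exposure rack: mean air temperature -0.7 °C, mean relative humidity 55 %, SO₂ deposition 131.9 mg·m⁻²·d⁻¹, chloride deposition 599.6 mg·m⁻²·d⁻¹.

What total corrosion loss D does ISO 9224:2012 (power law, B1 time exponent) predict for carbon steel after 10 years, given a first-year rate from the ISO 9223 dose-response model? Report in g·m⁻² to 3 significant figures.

D(10) = 1.20e+03 g·m⁻²

carbon steel: f(T) = +0.150·(T−10) [T≤10 °C] = -1.6050
  SO₂ term: 1.77·131.9^0.52·exp(0.02·55-1.6050) = 13.53
  Cl⁻ term: 0.102·599.6^0.62·exp(0.033·55+0.04·-0.7) = 32.13
  r_corr = 13.53 + 32.13 = 45.66 μm/a
ISO 9224: D(t) = r_corr · t^b with b = 0.523 (carbon steel, B1)
  D(10) = 45.66 × 10^0.523 = 45.66 × 3.334 = 152.2 μm
  Mass loss = 152.2 μm × 7.85 g/cm³ = 1195 g·m⁻²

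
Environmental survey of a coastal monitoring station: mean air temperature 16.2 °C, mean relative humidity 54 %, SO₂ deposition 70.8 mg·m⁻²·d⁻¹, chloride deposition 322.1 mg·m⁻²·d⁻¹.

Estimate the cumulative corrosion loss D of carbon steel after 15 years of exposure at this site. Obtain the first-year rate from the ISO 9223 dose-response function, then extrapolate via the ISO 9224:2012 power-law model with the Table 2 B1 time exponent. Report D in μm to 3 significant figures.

D(15) = 312 μm

carbon steel: f(T) = -0.054·(T−10) [T>10 °C] = -0.3348
  Pd branch = 1.77·Pd^0.52·e^(0.02·RH+f) = 34.17 μm/a
  Sd branch = 0.102·Sd^0.62·e^(0.033·RH+0.04·T) = 41.58 μm/a
  sum: 34.17 + 41.58 → r_corr = 75.75 μm/a
Long-term exponent b (ISO 9224 Table 2, B1) = 0.523
  D(15) = 75.75 × 15^0.523 = 75.75 × 4.122 = 312.2 μm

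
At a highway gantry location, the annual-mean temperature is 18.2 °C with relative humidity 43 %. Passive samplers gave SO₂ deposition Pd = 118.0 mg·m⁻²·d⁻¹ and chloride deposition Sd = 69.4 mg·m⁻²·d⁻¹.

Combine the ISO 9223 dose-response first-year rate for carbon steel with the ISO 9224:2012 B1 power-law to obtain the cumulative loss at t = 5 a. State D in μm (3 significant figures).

carbon steel: temperature factor f = -0.054·(8.2) = -0.4428
  SO₂ term: 1.77·118.0^0.52·exp(0.02·43-0.4428) = 32.1
  Sd branch = 0.102·Sd^0.62·e^(0.033·RH+0.04·T) = 12.1 μm/a
  r_corr = 32.1 + 12.1 = 44.2 μm/a
Long-term exponent b (ISO 9224 Table 2, B1) = 0.523
  D(5) = 44.2 × 5^0.523 = 44.2 × 2.32 = 102.6 μm

D(5) = 103 μm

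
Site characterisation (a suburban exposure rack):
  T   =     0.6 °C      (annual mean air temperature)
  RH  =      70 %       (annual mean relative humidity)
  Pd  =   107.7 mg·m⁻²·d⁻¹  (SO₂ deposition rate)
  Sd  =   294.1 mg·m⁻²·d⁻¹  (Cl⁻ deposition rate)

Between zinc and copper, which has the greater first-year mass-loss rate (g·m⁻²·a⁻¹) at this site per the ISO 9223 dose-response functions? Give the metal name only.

zinc: f(T) = +0.038·(T−10) [T≤10 °C] = -0.3572
  SO₂ term: 0.0129·107.7^0.44·exp(0.046·70-0.3572) = 1.77
  Cl⁻ term: 0.0175·294.1^0.57·exp(0.008·70+0.085·0.6) = 0.8231
  sum: 1.77 + 0.8231 → r_corr = 2.593 μm/a
  mass loss = 2.593 μm/a × 7.14 g/cm³ = 18.52 g·m⁻²·a⁻¹
copper: T≤10 °C ⇒ hinge +0.126·(0.6−10) = -1.1844
  Pd branch = 0.0053·Pd^0.26·e^(0.059·RH+f) = 0.3403 μm/a
  Sd branch = 0.01025·Sd^0.27·e^(0.036·RH+0.049·T) = 0.6087 μm/a
  r_corr = 0.3403 + 0.6087 = 0.949 μm/a
  mass loss = 0.949 μm/a × 8.96 g/cm³ = 8.503 g·m⁻²·a⁻¹
Ordering by g·m⁻²·a⁻¹: zinc (18.5) > copper (8.5)

zinc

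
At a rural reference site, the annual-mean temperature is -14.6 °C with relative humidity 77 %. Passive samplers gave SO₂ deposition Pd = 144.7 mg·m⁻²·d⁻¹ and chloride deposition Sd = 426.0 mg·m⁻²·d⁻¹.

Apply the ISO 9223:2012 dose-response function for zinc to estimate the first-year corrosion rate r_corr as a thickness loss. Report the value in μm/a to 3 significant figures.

zinc: f(T) = +0.038·(T−10) [T≤10 °C] = -0.9348
  sulphur-dioxide contribution → 1.561 μm/a
  chloride contribution → 0.2954 μm/a
  total first-year rate 1.857 μm/a

r_corr = 1.86 μm/a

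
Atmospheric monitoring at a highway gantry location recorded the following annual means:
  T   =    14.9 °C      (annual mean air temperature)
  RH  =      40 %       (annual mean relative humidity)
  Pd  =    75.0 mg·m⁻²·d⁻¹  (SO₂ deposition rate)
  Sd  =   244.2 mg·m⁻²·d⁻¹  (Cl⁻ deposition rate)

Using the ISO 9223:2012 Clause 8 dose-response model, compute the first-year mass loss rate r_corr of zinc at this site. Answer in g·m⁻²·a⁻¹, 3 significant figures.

r_corr = 16.8 g·m⁻²·a⁻¹

zinc: temperature factor f = -0.071·(4.9) = -0.3479
  Pd branch = 0.0129·Pd^0.44·e^(0.046·RH+f) = 0.3834 μm/a
  Sd branch = 0.0175·Sd^0.57·e^(0.008·RH+0.085·T) = 1.964 μm/a
  r_corr = 0.3834 + 1.964 = 2.347 μm/a
Convert to mass loss: 2.347 μm/a × 7.14 g/cm³ = 16.76 g·m⁻²·a⁻¹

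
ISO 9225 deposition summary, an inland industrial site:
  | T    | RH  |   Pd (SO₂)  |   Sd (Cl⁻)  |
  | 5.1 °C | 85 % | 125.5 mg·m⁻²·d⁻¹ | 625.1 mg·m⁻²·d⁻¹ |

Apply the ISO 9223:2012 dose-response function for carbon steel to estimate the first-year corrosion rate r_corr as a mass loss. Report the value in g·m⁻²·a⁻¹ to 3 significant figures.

r_corr = 1.33e+03 g·m⁻²·a⁻¹

carbon steel: f(T) = +0.150·(T−10) [T≤10 °C] = -0.7350
  Pd branch = 1.77·Pd^0.52·e^(0.02·RH+f) = 57.33 μm/a
  Cl⁻ term: 0.102·625.1^0.62·exp(0.033·85+0.04·5.1) = 111.9
  r_corr = 57.33 + 111.9 = 169.2 μm/a
Convert to mass loss: 169.2 μm/a × 7.85 g/cm³ = 1329 g·m⁻²·a⁻¹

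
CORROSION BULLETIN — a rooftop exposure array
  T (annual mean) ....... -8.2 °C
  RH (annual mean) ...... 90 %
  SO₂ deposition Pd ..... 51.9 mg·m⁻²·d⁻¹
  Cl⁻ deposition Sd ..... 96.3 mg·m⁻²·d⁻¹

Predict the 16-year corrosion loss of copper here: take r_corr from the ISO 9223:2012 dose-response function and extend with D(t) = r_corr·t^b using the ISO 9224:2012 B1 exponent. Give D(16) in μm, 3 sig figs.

D(16) = 5.74 μm

copper: temperature factor f = +0.126·(-18.2) = -2.2932
  SO₂ term: 0.0053·51.9^0.26·exp(0.059·90-2.2932) = 0.3023
  Sd branch = 0.01025·Sd^0.27·e^(0.036·RH+0.049·T) = 0.6011 μm/a
  sum: 0.3023 + 0.6011 → r_corr = 0.9033 μm/a
ISO 9224: D(t) = r_corr · t^b with b = 0.667 (copper, B1)
  D(16) = 0.9033 × 16^0.667 = 0.9033 × 6.355 = 5.741 μm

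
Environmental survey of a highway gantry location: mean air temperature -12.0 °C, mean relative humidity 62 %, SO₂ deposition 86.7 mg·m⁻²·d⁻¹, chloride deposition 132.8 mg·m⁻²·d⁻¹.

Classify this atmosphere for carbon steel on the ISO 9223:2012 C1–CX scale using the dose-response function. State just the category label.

carbon steel: temperature factor f = +0.150·(-22.0) = -3.3000
  sulphur-dioxide contribution → 2.297 μm/a
  chloride contribution → 10.12 μm/a
  ⇒ r_corr(carbon steel) = 12.41 μm/a
Category bounds: 1.3…25 μm/a bracket r_corr ⇒ C2

C2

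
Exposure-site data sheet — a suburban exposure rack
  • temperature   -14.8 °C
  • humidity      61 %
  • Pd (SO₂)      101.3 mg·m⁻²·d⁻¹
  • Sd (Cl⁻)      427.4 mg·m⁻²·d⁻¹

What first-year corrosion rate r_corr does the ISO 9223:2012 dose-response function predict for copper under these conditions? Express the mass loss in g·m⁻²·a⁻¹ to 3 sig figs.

copper: temperature factor f = +0.126·(-24.8) = -3.1248
  sulphur-dioxide contribution → 0.02829 μm/a
  chloride contribution → 0.229 μm/a
  ⇒ r_corr(copper) = 0.2573 μm/a
Convert to mass loss: 0.2573 μm/a × 8.96 g/cm³ = 2.305 g·m⁻²·a⁻¹

r_corr = 2.31 g·m⁻²·a⁻¹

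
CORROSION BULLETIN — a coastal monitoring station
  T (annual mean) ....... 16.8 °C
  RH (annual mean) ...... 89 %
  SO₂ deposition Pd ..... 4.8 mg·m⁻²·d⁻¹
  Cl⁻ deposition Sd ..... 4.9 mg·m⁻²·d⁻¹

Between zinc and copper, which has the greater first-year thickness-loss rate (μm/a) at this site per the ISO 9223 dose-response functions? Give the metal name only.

zinc: f(T) = -0.071·(T−10) [T>10 °C] = -0.4828
  sulphur-dioxide contribution → 0.9521 μm/a
  chloride contribution → 0.368 μm/a
  total first-year rate 1.32 μm/a
copper: f(T) = -0.080·(T−10) [T>10 °C] = -0.5440
  sulphur-dioxide contribution → 0.8823 μm/a
  chloride contribution → 0.8832 μm/a
  ⇒ r_corr(copper) = 1.766 μm/a
Ordering by μm/a: copper (1.77) > zinc (1.32)

copper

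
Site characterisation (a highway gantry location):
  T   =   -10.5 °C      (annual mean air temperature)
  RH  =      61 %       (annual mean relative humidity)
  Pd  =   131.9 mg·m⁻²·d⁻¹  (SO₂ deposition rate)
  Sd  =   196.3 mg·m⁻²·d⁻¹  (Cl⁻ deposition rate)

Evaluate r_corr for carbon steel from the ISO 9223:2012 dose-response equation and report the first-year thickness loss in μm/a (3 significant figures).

r_corr = 16.8 μm/a

carbon steel: f(T) = +0.150·(T−10) [T≤10 °C] = -3.0750
  SO₂ term: 1.77·131.9^0.52·exp(0.02·61-3.0750) = 3.507
  Cl⁻ term: 0.102·196.3^0.62·exp(0.033·61+0.04·-10.5) = 13.24
  sum: 3.507 + 13.24 → r_corr = 16.75 μm/a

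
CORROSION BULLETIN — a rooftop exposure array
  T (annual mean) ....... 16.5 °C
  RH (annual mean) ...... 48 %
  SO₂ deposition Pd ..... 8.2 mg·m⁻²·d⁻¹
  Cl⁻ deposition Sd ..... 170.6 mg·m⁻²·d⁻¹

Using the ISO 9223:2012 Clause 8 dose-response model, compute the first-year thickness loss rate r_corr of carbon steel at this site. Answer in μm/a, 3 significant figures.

carbon steel: temperature factor f = -0.054·(6.5) = -0.3510
  Pd branch = 1.77·Pd^0.52·e^(0.02·RH+f) = 9.719 μm/a
  Sd branch = 0.102·Sd^0.62·e^(0.033·RH+0.04·T) = 23.28 μm/a
  r_corr = 9.719 + 23.28 = 33 μm/a

r_corr = 33.0 μm/a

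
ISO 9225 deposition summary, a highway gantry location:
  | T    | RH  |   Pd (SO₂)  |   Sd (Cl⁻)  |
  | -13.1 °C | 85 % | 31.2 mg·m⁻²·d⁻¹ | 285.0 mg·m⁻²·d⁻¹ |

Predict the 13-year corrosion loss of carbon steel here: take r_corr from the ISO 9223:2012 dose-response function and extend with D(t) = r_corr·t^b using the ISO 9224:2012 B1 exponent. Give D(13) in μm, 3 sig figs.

carbon steel: T≤10 °C ⇒ hinge +0.150·(-13.1−10) = -3.4650
  Pd branch = 1.77·Pd^0.52·e^(0.02·RH+f) = 1.813 μm/a
  Sd branch = 0.102·Sd^0.62·e^(0.033·RH+0.04·T) = 33.21 μm/a
  r_corr = 1.813 + 33.21 = 35.02 μm/a
Power-law: D(13) = r_corr · 13^0.523
  D(13) = 35.02 × 13^0.523 = 35.02 × 3.825 = 133.9 μm

D(13) = 134 μm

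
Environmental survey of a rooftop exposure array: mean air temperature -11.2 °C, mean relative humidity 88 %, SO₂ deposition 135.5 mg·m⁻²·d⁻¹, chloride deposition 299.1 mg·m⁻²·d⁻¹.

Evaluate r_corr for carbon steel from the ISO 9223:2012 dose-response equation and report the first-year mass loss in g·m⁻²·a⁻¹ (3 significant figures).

r_corr = 363 g·m⁻²·a⁻¹

carbon steel: T≤10 °C ⇒ hinge +0.150·(-11.2−10) = -3.1800
  sulphur-dioxide contribution → 5.494 μm/a
  chloride contribution → 40.76 μm/a
  total first-year rate 46.25 μm/a
Convert to mass loss: 46.25 μm/a × 7.85 g/cm³ = 363.1 g·m⁻²·a⁻¹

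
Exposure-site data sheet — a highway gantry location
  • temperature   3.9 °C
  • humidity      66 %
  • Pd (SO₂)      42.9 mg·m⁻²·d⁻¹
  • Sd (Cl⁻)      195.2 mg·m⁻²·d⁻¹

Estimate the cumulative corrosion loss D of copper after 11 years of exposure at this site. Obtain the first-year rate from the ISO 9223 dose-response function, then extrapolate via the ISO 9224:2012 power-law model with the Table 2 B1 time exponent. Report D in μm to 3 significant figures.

copper: f(T) = +0.126·(T−10) [T≤10 °C] = -0.7686
  SO₂ term: 0.0053·42.9^0.26·exp(0.059·66-0.7686) = 0.3207
  Cl⁻ term: 0.01025·195.2^0.27·exp(0.036·66+0.049·3.9) = 0.5547
  sum: 0.3207 + 0.5547 → r_corr = 0.8753 μm/a
ISO 9224: D(t) = r_corr · t^b with b = 0.667 (copper, B1)
  D(11) = 0.8753 × 11^0.667 = 0.8753 × 4.95 = 4.333 μm

D(11) = 4.33 μm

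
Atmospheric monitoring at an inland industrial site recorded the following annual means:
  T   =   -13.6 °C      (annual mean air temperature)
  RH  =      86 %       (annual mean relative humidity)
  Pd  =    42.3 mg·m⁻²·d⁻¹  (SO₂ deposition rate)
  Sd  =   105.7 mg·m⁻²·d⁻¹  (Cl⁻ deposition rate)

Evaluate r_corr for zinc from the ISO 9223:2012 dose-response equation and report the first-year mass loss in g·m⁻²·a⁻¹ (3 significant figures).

r_corr = 11.3 g·m⁻²·a⁻¹

zinc: temperature factor f = +0.038·(-23.6) = -0.8968
  Pd branch = 0.0129·Pd^0.44·e^(0.046·RH+f) = 1.428 μm/a
  Sd branch = 0.0175·Sd^0.57·e^(0.008·RH+0.085·T) = 0.1561 μm/a
  r_corr = 1.428 + 0.1561 = 1.584 μm/a
Convert to mass loss: 1.584 μm/a × 7.14 g/cm³ = 11.31 g·m⁻²·a⁻¹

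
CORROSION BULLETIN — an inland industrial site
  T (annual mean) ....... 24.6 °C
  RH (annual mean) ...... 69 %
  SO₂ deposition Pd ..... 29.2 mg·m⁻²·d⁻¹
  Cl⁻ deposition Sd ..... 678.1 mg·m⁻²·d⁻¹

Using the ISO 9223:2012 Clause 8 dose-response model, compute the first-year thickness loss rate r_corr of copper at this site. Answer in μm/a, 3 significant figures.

copper: T>10 °C ⇒ hinge -0.080·(24.6−10) = -1.1680
  sulphur-dioxide contribution → 0.2323 μm/a
  chloride contribution → 2.385 μm/a
  ⇒ r_corr(copper) = 2.617 μm/a

r_corr = 2.62 μm/a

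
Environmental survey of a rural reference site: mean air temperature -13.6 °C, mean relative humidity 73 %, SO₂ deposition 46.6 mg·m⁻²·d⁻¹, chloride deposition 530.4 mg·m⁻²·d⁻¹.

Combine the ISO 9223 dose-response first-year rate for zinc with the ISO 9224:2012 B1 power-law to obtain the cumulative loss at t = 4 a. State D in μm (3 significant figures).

zinc: T≤10 °C ⇒ hinge +0.038·(-13.6−10) = -0.8968
  sulphur-dioxide contribution → 0.8195 μm/a
  chloride contribution → 0.3529 μm/a
  ⇒ r_corr(zinc) = 1.172 μm/a
Power-law: D(4) = r_corr · 4^0.813
  D(4) = 1.172 × 4^0.813 = 1.172 × 3.087 = 3.619 μm

D(4) = 3.62 μm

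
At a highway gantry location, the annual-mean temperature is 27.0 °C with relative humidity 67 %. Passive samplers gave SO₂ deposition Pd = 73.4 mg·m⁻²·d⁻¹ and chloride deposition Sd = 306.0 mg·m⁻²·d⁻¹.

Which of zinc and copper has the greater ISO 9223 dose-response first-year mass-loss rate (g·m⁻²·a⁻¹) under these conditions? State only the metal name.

zinc: f(T) = -0.071·(T−10) [T>10 °C] = -1.2070
  sulphur-dioxide contribution → 0.5569 μm/a
  chloride contribution → 7.752 μm/a
  ⇒ r_corr(zinc) = 8.308 μm/a
  mass loss = 8.308 μm/a × 7.14 g/cm³ = 59.32 g·m⁻²·a⁻¹
copper: T>10 °C ⇒ hinge -0.080·(27.0−10) = -1.3600
  sulphur-dioxide contribution → 0.2165 μm/a
  chloride contribution → 2.014 μm/a
  total first-year rate 2.23 μm/a
  mass loss = 2.23 μm/a × 8.96 g/cm³ = 19.98 g·m⁻²·a⁻¹
Ordering by g·m⁻²·a⁻¹: zinc (59.3) > copper (20)

zinc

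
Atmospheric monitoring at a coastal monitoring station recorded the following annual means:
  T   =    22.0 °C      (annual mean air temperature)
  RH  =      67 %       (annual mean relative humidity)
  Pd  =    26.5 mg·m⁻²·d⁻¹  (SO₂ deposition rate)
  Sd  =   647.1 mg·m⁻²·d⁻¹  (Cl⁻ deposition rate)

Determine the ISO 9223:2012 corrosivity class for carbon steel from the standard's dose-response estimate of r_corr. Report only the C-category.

carbon steel: f(T) = -0.054·(T−10) [T>10 °C] = -0.6480
  SO₂ term: 1.77·26.5^0.52·exp(0.02·67-0.6480) = 19.44
  Sd branch = 0.102·Sd^0.62·e^(0.033·RH+0.04·T) = 124.1 μm/a
  sum: 19.44 + 124.1 → r_corr = 143.5 μm/a
Category bounds: 80…200 μm/a bracket r_corr ⇒ C5

C5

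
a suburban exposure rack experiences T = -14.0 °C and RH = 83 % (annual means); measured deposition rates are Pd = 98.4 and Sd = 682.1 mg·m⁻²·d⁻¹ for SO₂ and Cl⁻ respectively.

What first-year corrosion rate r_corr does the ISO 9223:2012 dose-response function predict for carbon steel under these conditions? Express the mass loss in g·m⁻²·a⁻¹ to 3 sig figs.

r_corr = 426 g·m⁻²·a⁻¹

carbon steel: T≤10 °C ⇒ hinge +0.150·(-14.0−10) = -3.6000
  Pd branch = 1.77·Pd^0.52·e^(0.02·RH+f) = 2.766 μm/a
  Sd branch = 0.102·Sd^0.62·e^(0.033·RH+0.04·T) = 51.51 μm/a
  sum: 2.766 + 51.51 → r_corr = 54.28 μm/a
Convert to mass loss: 54.28 μm/a × 7.85 g/cm³ = 426.1 g·m⁻²·a⁻¹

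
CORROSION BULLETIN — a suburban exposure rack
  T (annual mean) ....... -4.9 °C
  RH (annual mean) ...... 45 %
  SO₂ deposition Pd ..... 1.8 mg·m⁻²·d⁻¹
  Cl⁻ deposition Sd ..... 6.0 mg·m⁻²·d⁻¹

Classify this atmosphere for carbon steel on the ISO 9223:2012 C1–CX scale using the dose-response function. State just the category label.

carbon steel: temperature factor f = +0.150·(-14.9) = -2.2350
  SO₂ term: 1.77·1.8^0.52·exp(0.02·45-2.2350) = 0.6323
  Sd branch = 0.102·Sd^0.62·e^(0.033·RH+0.04·T) = 1.124 μm/a
  r_corr = 0.6323 + 1.124 = 1.757 μm/a
ISO 9223 Table 2 (carbon steel): 1.3 < 1.76 ≤ 25 μm/a ⇒ C2

C2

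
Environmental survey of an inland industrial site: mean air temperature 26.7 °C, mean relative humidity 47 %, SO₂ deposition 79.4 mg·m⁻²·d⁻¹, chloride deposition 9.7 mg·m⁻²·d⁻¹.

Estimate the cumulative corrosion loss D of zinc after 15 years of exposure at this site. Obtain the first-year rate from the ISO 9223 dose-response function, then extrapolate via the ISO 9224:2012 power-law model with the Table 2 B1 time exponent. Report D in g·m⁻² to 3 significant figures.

D(15) = 73.3 g·m⁻²

zinc: f(T) = -0.071·(T−10) [T>10 °C] = -1.1857
  sulphur-dioxide contribution → 0.2347 μm/a
  chloride contribution → 0.9004 μm/a
  ⇒ r_corr(zinc) = 1.135 μm/a
Long-term exponent b (ISO 9224 Table 2, B1) = 0.813
  D(15) = 1.135 × 15^0.813 = 1.135 × 9.04 = 10.26 μm
  Mass loss = 10.26 μm × 7.14 g/cm³ = 73.26 g·m⁻²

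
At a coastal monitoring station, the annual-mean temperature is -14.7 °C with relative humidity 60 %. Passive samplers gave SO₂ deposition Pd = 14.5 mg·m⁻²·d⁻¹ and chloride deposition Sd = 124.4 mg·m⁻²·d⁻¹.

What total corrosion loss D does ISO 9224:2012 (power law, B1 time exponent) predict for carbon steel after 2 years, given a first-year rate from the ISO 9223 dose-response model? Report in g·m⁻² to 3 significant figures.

carbon steel: f(T) = +0.150·(T−10) [T≤10 °C] = -3.7050
  Pd branch = 1.77·Pd^0.52·e^(0.02·RH+f) = 0.5807 μm/a
  Sd branch = 0.102·Sd^0.62·e^(0.033·RH+0.04·T) = 8.164 μm/a
  sum: 0.5807 + 8.164 → r_corr = 8.745 μm/a
ISO 9224: D(t) = r_corr · t^b with b = 0.523 (carbon steel, B1)
  D(2) = 8.745 × 2^0.523 = 8.745 × 1.437 = 12.57 μm
  Mass loss = 12.57 μm × 7.85 g/cm³ = 98.65 g·m⁻²

D(2) = 98.6 g·m⁻²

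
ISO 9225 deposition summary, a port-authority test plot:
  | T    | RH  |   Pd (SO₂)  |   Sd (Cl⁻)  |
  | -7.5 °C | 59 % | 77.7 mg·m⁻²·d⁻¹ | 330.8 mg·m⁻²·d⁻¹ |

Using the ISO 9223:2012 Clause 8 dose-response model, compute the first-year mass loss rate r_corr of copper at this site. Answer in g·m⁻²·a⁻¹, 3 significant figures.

copper: T≤10 °C ⇒ hinge +0.126·(-7.5−10) = -2.2050
  sulphur-dioxide contribution → 0.05888 μm/a
  chloride contribution → 0.2843 μm/a
  total first-year rate 0.3432 μm/a
Convert to mass loss: 0.3432 μm/a × 8.96 g/cm³ = 3.075 g·m⁻²·a⁻¹

r_corr = 3.08 g·m⁻²·a⁻¹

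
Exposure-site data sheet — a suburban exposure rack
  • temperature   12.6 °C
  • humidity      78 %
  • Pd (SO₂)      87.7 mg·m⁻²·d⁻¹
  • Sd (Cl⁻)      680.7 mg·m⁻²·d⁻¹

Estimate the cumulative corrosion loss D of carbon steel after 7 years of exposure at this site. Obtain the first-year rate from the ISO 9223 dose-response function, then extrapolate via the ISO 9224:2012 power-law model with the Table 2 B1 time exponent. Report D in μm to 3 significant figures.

carbon steel: temperature factor f = -0.054·(2.6) = -0.1404
  sulphur-dioxide contribution → 74.96 μm/a
  chloride contribution → 126.4 μm/a
  total first-year rate 201.4 μm/a
Long-term exponent b (ISO 9224 Table 2, B1) = 0.523
  D(7) = 201.4 × 7^0.523 = 201.4 × 2.767 = 557.2 μm

D(7) = 557 μm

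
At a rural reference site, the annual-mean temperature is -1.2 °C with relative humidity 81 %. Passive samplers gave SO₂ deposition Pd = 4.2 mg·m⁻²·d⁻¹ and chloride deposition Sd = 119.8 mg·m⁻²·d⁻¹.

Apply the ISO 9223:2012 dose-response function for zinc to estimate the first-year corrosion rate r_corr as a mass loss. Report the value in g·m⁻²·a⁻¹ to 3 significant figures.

zinc: T≤10 °C ⇒ hinge +0.038·(-1.2−10) = -0.4256
  sulphur-dioxide contribution → 0.6579 μm/a
  chloride contribution → 0.4623 μm/a
  ⇒ r_corr(zinc) = 1.12 μm/a
Convert to mass loss: 1.12 μm/a × 7.14 g/cm³ = 7.998 g·m⁻²·a⁻¹

r_corr = 8.00 g·m⁻²·a⁻¹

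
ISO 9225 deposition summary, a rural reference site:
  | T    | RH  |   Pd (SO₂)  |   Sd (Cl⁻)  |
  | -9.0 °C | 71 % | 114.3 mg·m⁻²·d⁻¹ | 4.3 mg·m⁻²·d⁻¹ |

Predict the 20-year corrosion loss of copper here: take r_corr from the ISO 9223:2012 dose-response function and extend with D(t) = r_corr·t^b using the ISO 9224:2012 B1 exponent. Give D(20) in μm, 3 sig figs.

D(20) = 1.74 μm

copper: T≤10 °C ⇒ hinge +0.126·(-9.0−10) = -2.3940
  SO₂ term: 0.0053·114.3^0.26·exp(0.059·71-2.3940) = 0.1094
  Sd branch = 0.01025·Sd^0.27·e^(0.036·RH+0.049·T) = 0.126 μm/a
  sum: 0.1094 + 0.126 → r_corr = 0.2354 μm/a
Power-law: D(20) = r_corr · 20^0.667
  D(20) = 0.2354 × 20^0.667 = 0.2354 × 7.375 = 1.736 μm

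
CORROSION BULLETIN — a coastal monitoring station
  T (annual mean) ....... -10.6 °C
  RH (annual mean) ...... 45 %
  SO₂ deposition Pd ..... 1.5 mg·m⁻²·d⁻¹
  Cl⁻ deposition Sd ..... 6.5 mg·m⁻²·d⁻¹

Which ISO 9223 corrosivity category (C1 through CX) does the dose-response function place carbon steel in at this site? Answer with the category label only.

carbon steel: T≤10 °C ⇒ hinge +0.150·(-10.6−10) = -3.0900
  sulphur-dioxide contribution → 0.2446 μm/a
  chloride contribution → 0.9406 μm/a
  total first-year rate 1.185 μm/a
Category bounds: 0…1.3 μm/a bracket r_corr ⇒ C1

C1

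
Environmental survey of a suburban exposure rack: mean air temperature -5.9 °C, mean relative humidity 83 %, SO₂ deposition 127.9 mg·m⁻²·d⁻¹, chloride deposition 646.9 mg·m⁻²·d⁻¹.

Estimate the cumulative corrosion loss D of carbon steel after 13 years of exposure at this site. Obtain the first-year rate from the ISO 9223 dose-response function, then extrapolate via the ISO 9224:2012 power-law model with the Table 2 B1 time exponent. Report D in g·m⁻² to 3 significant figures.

D(13) = 2.39e+03 g·m⁻²

carbon steel: f(T) = +0.150·(T−10) [T≤10 °C] = -2.3850
  SO₂ term: 1.77·127.9^0.52·exp(0.02·83-2.3850) = 10.68
  Cl⁻ term: 0.102·646.9^0.62·exp(0.033·83+0.04·-5.9) = 68.92
  sum: 10.68 + 68.92 → r_corr = 79.6 μm/a
Long-term exponent b (ISO 9224 Table 2, B1) = 0.523
  D(13) = 79.6 × 13^0.523 = 79.6 × 3.825 = 304.5 μm
  Mass loss = 304.5 μm × 7.85 g/cm³ = 2390 g·m⁻²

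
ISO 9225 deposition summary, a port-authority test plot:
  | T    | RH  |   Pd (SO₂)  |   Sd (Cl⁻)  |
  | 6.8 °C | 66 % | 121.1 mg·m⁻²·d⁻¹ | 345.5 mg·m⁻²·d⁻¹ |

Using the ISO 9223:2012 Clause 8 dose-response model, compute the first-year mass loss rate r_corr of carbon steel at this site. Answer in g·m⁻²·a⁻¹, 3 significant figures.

carbon steel: T≤10 °C ⇒ hinge +0.150·(6.8−10) = -0.4800
  Pd branch = 1.77·Pd^0.52·e^(0.02·RH+f) = 49.66 μm/a
  Sd branch = 0.102·Sd^0.62·e^(0.033·RH+0.04·T) = 44.31 μm/a
  r_corr = 49.66 + 44.31 = 93.97 μm/a
Convert to mass loss: 93.97 μm/a × 7.85 g/cm³ = 737.6 g·m⁻²·a⁻¹

r_corr = 738 g·m⁻²·a⁻¹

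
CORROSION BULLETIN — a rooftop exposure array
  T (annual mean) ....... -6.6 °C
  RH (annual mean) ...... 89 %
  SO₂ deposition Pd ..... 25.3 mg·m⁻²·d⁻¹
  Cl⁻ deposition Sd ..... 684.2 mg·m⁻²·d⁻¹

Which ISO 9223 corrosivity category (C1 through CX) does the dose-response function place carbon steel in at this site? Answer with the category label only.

C5

carbon steel: f(T) = +0.150·(T−10) [T≤10 °C] = -2.4900
  sulphur-dioxide contribution → 4.669 μm/a
  chloride contribution → 84.58 μm/a
  ⇒ r_corr(carbon steel) = 89.25 μm/a
89.3 μm/a falls in (80, 200] for carbon steel → category C5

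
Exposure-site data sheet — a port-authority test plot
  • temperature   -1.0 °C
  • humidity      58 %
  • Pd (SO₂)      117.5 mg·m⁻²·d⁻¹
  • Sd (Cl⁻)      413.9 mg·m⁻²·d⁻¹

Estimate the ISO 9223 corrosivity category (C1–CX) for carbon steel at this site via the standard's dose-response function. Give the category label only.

C3

carbon steel: temperature factor f = +0.150·(-11.0) = -1.6500
  SO₂ term: 1.77·117.5^0.52·exp(0.02·58-1.6500) = 12.93
  Cl⁻ term: 0.102·413.9^0.62·exp(0.033·58+0.04·-1.0) = 27.86
  r_corr = 12.93 + 27.86 = 40.79 μm/a
40.8 μm/a falls in (25, 50] for carbon steel → category C3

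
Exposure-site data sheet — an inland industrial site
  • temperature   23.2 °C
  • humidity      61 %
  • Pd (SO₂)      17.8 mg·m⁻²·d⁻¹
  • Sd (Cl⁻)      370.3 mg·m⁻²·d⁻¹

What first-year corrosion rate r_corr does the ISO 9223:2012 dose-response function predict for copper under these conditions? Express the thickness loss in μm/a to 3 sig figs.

copper: f(T) = -0.080·(T−10) [T>10 °C] = -1.0560
  Pd branch = 0.0053·Pd^0.26·e^(0.059·RH+f) = 0.1425 μm/a
  Cl⁻ term: 0.01025·370.3^0.27·exp(0.036·61+0.049·23.2) = 1.418
  sum: 0.1425 + 1.418 → r_corr = 1.56 μm/a

r_corr = 1.56 μm/a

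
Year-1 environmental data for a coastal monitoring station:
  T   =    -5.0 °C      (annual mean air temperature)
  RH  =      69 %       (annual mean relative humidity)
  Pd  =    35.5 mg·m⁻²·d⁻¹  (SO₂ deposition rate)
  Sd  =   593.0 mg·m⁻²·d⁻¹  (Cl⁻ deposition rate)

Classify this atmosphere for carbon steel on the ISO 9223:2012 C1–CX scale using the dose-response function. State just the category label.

C3

carbon steel: T≤10 °C ⇒ hinge +0.150·(-5.0−10) = -2.2500
  sulphur-dioxide contribution → 4.745 μm/a
  chloride contribution → 42.65 μm/a
  total first-year rate 47.4 μm/a
47.4 μm/a falls in (25, 50] for carbon steel → category C3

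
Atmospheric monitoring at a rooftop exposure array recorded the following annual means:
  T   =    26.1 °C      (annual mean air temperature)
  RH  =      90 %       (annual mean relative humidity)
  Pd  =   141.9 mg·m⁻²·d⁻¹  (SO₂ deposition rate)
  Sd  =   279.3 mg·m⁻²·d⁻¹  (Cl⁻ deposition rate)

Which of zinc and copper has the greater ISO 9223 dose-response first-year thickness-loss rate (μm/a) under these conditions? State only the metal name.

zinc

zinc: T>10 °C ⇒ hinge -0.071·(26.1−10) = -1.1431
  Pd branch = 0.0129·Pd^0.44·e^(0.046·RH+f) = 2.286 μm/a
  Sd branch = 0.0175·Sd^0.57·e^(0.008·RH+0.085·T) = 8.194 μm/a
  r_corr = 2.286 + 8.194 = 10.48 μm/a
copper: T>10 °C ⇒ hinge -0.080·(26.1−10) = -1.2880
  Pd branch = 0.0053·Pd^0.26·e^(0.059·RH+f) = 1.073 μm/a
  Cl⁻ term: 0.01025·279.3^0.27·exp(0.036·90+0.049·26.1) = 4.302
  sum: 1.073 + 4.302 → r_corr = 5.375 μm/a
Ordering by μm/a: zinc (10.5) > copper (5.38)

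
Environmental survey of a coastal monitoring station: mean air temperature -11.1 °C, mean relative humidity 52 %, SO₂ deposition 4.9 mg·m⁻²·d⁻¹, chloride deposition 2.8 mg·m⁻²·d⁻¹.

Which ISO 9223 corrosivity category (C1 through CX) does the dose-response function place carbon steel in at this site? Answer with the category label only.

carbon steel: temperature factor f = +0.150·(-21.1) = -3.1650
  SO₂ term: 1.77·4.9^0.52·exp(0.02·52-3.1650) = 0.4831
  Sd branch = 0.102·Sd^0.62·e^(0.033·RH+0.04·T) = 0.6891 μm/a
  r_corr = 0.4831 + 0.6891 = 1.172 μm/a
ISO 9223 Table 2 (carbon steel): 0 < 1.17 ≤ 1.3 μm/a ⇒ C1

C1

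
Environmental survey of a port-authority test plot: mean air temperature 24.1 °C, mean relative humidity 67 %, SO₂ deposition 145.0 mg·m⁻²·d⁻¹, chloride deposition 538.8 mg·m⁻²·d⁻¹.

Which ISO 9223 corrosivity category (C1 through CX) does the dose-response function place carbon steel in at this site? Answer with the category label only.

carbon steel: f(T) = -0.054·(T−10) [T>10 °C] = -0.7614
  SO₂ term: 1.77·145.0^0.52·exp(0.02·67-0.7614) = 41.99
  Cl⁻ term: 0.102·538.8^0.62·exp(0.033·67+0.04·24.1) = 120.5
  r_corr = 41.99 + 120.5 = 162.5 μm/a
ISO 9223 Table 2 (carbon steel): 80 < 162 ≤ 200 μm/a ⇒ C5

C5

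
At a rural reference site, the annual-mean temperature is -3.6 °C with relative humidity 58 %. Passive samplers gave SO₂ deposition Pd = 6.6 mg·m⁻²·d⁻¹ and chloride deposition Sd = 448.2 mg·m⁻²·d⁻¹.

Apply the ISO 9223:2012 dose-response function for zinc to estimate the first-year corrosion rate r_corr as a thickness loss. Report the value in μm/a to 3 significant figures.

zinc: temperature factor f = +0.038·(-13.6) = -0.5168
  Pd branch = 0.0129·Pd^0.44·e^(0.046·RH+f) = 0.2544 μm/a
  Cl⁻ term: 0.0175·448.2^0.57·exp(0.008·58+0.085·-3.6) = 0.6653
  sum: 0.2544 + 0.6653 → r_corr = 0.9196 μm/a

r_corr = 0.920 μm/a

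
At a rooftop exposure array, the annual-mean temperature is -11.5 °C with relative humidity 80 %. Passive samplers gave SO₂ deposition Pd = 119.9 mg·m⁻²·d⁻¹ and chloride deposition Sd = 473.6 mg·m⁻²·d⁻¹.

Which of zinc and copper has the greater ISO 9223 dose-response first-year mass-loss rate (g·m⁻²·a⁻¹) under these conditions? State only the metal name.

zinc: T≤10 °C ⇒ hinge +0.038·(-11.5−10) = -0.8170
  sulphur-dioxide contribution → 1.856 μm/a
  chloride contribution → 0.4183 μm/a
  ⇒ r_corr(zinc) = 2.275 μm/a
  mass loss = 2.275 μm/a × 7.14 g/cm³ = 16.24 g·m⁻²·a⁻¹
copper: f(T) = +0.126·(T−10) [T≤10 °C] = -2.7090
  sulphur-dioxide contribution → 0.1374 μm/a
  chloride contribution → 0.5484 μm/a
  ⇒ r_corr(copper) = 0.6859 μm/a
  mass loss = 0.6859 μm/a × 8.96 g/cm³ = 6.146 g·m⁻²·a⁻¹
Ordering by g·m⁻²·a⁻¹: zinc (16.2) > copper (6.15)

zinc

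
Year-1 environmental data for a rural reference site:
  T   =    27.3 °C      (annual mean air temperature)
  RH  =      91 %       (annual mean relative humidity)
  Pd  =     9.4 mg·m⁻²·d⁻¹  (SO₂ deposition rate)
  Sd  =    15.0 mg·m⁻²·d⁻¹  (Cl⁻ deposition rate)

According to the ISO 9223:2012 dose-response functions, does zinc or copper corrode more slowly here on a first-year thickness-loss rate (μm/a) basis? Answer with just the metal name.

zinc: T>10 °C ⇒ hinge -0.071·(27.3−10) = -1.2283
  Pd branch = 0.0129·Pd^0.44·e^(0.046·RH+f) = 0.6657 μm/a
  Sd branch = 0.0175·Sd^0.57·e^(0.008·RH+0.085·T) = 1.727 μm/a
  sum: 0.6657 + 1.727 → r_corr = 2.393 μm/a
copper: f(T) = -0.080·(T−10) [T>10 °C] = -1.3840
  Pd branch = 0.0053·Pd^0.26·e^(0.059·RH+f) = 0.5104 μm/a
  Cl⁻ term: 0.01025·15.0^0.27·exp(0.036·91+0.049·27.3) = 2.148
  r_corr = 0.5104 + 2.148 = 2.658 μm/a
Ordering by μm/a: copper (2.66) > zinc (2.39)

zinc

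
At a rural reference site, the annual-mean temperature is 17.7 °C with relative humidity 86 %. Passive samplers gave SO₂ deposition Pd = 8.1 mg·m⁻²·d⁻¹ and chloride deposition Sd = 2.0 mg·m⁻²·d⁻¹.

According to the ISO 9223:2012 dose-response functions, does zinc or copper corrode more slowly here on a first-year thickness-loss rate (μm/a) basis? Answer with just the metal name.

zinc: temperature factor f = -0.071·(7.7) = -0.5467
  SO₂ term: 0.0129·8.1^0.44·exp(0.046·86-0.5467) = 0.9794
  Sd branch = 0.0175·Sd^0.57·e^(0.008·RH+0.085·T) = 0.2327 μm/a
  r_corr = 0.9794 + 0.2327 = 1.212 μm/a
copper: f(T) = -0.080·(T−10) [T>10 °C] = -0.6160
  Pd branch = 0.0053·Pd^0.26·e^(0.059·RH+f) = 0.7881 μm/a
  Sd branch = 0.01025·Sd^0.27·e^(0.036·RH+0.049·T) = 0.6505 μm/a
  r_corr = 0.7881 + 0.6505 = 1.439 μm/a
Ordering by μm/a: copper (1.44) > zinc (1.21)

zinc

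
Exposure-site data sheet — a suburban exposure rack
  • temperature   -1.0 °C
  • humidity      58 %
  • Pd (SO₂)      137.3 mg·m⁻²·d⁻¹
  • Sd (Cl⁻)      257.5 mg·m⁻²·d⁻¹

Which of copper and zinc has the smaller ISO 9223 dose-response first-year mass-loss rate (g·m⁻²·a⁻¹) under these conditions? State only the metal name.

copper

copper: T≤10 °C ⇒ hinge +0.126·(-1.0−10) = -1.3860
  Pd branch = 0.0053·Pd^0.26·e^(0.059·RH+f) = 0.146 μm/a
  Sd branch = 0.01025·Sd^0.27·e^(0.036·RH+0.049·T) = 0.3525 μm/a
  r_corr = 0.146 + 0.3525 = 0.4985 μm/a
  mass loss = 0.4985 μm/a × 8.96 g/cm³ = 4.466 g·m⁻²·a⁻¹
zinc: temperature factor f = +0.038·(-11.0) = -0.4180
  SO₂ term: 0.0129·137.3^0.44·exp(0.046·58-0.4180) = 1.067
  Sd branch = 0.0175·Sd^0.57·e^(0.008·RH+0.085·T) = 0.605 μm/a
  sum: 1.067 + 0.605 → r_corr = 1.672 μm/a
  mass loss = 1.672 μm/a × 7.14 g/cm³ = 11.94 g·m⁻²·a⁻¹
Ordering by g·m⁻²·a⁻¹: zinc (11.9) > copper (4.47)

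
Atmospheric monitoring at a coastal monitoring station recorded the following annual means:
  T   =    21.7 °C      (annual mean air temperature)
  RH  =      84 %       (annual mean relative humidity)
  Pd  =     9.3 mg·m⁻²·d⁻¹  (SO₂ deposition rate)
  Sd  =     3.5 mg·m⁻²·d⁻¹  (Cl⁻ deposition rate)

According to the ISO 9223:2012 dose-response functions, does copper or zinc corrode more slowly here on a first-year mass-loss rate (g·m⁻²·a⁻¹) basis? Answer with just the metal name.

copper: temperature factor f = -0.080·(11.7) = -0.9360
  SO₂ term: 0.0053·9.3^0.26·exp(0.059·84-0.9360) = 0.5272
  Cl⁻ term: 0.01025·3.5^0.27·exp(0.036·84+0.049·21.7) = 0.8565
  r_corr = 0.5272 + 0.8565 = 1.384 μm/a
  mass loss = 1.384 μm/a × 8.96 g/cm³ = 12.4 g·m⁻²·a⁻¹
zinc: T>10 °C ⇒ hinge -0.071·(21.7−10) = -0.8307
  Pd branch = 0.0129·Pd^0.44·e^(0.046·RH+f) = 0.7146 μm/a
  Sd branch = 0.0175·Sd^0.57·e^(0.008·RH+0.085·T) = 0.4426 μm/a
  sum: 0.7146 + 0.4426 → r_corr = 1.157 μm/a
  mass loss = 1.157 μm/a × 7.14 g/cm³ = 8.263 g·m⁻²·a⁻¹
Ordering by g·m⁻²·a⁻¹: copper (12.4) > zinc (8.26)

zinc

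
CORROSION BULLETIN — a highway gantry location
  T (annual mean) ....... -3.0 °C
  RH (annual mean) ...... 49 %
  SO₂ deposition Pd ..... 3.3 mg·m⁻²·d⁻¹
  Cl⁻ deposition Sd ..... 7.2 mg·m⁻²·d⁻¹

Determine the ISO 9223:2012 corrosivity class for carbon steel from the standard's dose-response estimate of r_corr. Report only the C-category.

C2

carbon steel: f(T) = +0.150·(T−10) [T≤10 °C] = -1.9500
  Pd branch = 1.77·Pd^0.52·e^(0.02·RH+f) = 1.248 μm/a
  Cl⁻ term: 0.102·7.2^0.62·exp(0.033·49+0.04·-3.0) = 1.55
  r_corr = 1.248 + 1.55 = 2.798 μm/a
2.8 μm/a falls in (1.3, 25] for carbon steel → category C2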